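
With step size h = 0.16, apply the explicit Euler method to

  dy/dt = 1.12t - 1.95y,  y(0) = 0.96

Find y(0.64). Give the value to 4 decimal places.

Euler: y_{n+1} = y_n + h·f(t_n, y_n).
t=0.000000, y=0.960000: f=-1.872000 → y ← 0.960000 + 0.16·(-1.872000) = 0.660480
t=0.160000, y=0.660480: f=-1.108736 → y ← 0.660480 + 0.16·(-1.108736) = 0.483082
t=0.320000, y=0.483082: f=-0.583610 → y ← 0.483082 + 0.16·(-0.583610) = 0.389705
t=0.480000, y=0.389705: f=-0.222324 → y ← 0.389705 + 0.16·(-0.222324) = 0.354133
y(0.64) ≈ 0.3541

0.3541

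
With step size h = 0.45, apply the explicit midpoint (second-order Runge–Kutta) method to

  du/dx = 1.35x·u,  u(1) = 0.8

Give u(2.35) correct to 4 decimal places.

11.7992

Midpoint: k1 = f(x_n, u_n); k2 = f(x_n + h/2, u_n + (h/2)·k1); u_{n+1} = u_n + h·k2.
x=1.000000, u=0.800000:
  k1 = f(1.000000, 0.800000) = 1.080000
  k2 = f(1.225000, 1.043000) = 1.724861
  u ← 0.800000 + 0.45·1.724861 = 1.576188
x=1.450000, u=1.576188:
  k1 = f(1.450000, 1.576188) = 3.085387
  k2 = f(1.675000, 2.270400) = 5.133941
  u ← 1.576188 + 0.45·5.133941 = 3.886461
x=1.900000, u=3.886461:
  k1 = f(1.900000, 3.886461) = 9.968773
  k2 = f(2.125000, 6.129435) = 17.583817
  u ← 3.886461 + 0.45·17.583817 = 11.799179
u(2.35) ≈ 11.7992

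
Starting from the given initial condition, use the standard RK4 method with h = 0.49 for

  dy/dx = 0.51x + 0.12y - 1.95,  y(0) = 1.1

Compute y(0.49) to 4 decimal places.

0.2449

RK4: k1 = f(x_n, y_n); k2 = f(x_n + h/2, y_n + (h/2)·k1); k3 = f(x_n + h/2, y_n + (h/2)·k2); k4 = f(x_n + h, y_n + h·k3); y_{n+1} = y_n + (h/6)·(k1 + 2k2 + 2k3 + k4).
x=0.000000, y=1.100000:
  k1 = f(0.000000, 1.100000) = -1.818000
  k2 = f(0.245000, 0.654590) = -1.746499
  k3 = f(0.245000, 0.672108) = -1.744397
  k4 = f(0.490000, 0.245245) = -1.670671
  y ← 1.100000 + (0.49/6)·(k1 + 2k2 + 2k3 + k4) = 0.244912
y(0.49) ≈ 0.2449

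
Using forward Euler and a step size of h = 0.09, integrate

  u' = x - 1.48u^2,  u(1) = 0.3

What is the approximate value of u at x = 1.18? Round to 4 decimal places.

Euler: u_{n+1} = u_n + h·f(x_n, u_n).
x=1.000000, u=0.300000: f=0.866800 → u ← 0.300000 + 0.09·0.866800 = 0.378012
x=1.090000, u=0.378012: f=0.878518 → u ← 0.378012 + 0.09·0.878518 = 0.457079
u(1.18) ≈ 0.4571

0.4571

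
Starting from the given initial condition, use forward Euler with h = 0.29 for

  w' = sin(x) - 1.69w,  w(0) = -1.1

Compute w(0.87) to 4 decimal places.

Euler: w_{n+1} = w_n + h·f(x_n, w_n).
x=0.000000, w=-1.100000: f=1.859000 → w ← -1.100000 + 0.29·1.859000 = -0.560890
x=0.290000, w=-0.560890: f=1.233856 → w ← -0.560890 + 0.29·1.233856 = -0.203072
x=0.580000, w=-0.203072: f=0.891215 → w ← -0.203072 + 0.29·0.891215 = 0.055381
w(0.87) ≈ 0.0554

0.0554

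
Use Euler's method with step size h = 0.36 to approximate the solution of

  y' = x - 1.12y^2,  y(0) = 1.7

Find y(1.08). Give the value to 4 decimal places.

0.6867

Euler: y_{n+1} = y_n + h·f(x_n, y_n).
x=0.000000, y=1.700000: f=-3.236800 → y ← 1.700000 + 0.36·(-3.236800) = 0.534752
x=0.360000, y=0.534752: f=0.039725 → y ← 0.534752 + 0.36·0.039725 = 0.549053
x=0.720000, y=0.549053: f=0.382366 → y ← 0.549053 + 0.36·0.382366 = 0.686705
y(1.08) ≈ 0.6867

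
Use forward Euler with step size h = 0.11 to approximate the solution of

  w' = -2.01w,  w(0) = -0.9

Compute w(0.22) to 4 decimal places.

Euler: w_{n+1} = w_n + h·f(x_n, w_n).
x=0.000000, w=-0.900000: f=1.809000 → w ← -0.900000 + 0.11·1.809000 = -0.701010
x=0.110000, w=-0.701010: f=1.409030 → w ← -0.701010 + 0.11·1.409030 = -0.546017
w(0.22) ≈ -0.5460

-0.5460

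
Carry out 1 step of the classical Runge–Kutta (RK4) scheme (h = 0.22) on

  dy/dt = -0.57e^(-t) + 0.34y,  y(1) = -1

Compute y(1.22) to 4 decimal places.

-1.1207

RK4: k1 = f(t_n, y_n); k2 = f(t_n + h/2, y_n + (h/2)·k1); k3 = f(t_n + h/2, y_n + (h/2)·k2); k4 = f(t_n + h, y_n + h·k3); y_{n+1} = y_n + (h/6)·(k1 + 2k2 + 2k3 + k4).
t=1.000000, y=-1.000000:
  k1 = f(1.000000, -1.000000) = -0.549691
  k2 = f(1.110000, -1.060466) = -0.548407
  k3 = f(1.110000, -1.060325) = -0.548359
  k4 = f(1.220000, -1.120639) = -0.549298
  y ← -1.000000 + (0.22/6)·(k1 + 2k2 + 2k3 + k4) = -1.120726
y(1.22) ≈ -1.1207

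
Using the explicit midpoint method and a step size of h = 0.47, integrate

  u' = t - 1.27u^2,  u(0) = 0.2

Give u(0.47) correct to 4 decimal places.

Midpoint: k1 = f(t_n, u_n); k2 = f(t_n + h/2, u_n + (h/2)·k1); u_{n+1} = u_n + h·k2.
t=0.000000, u=0.200000:
  k1 = f(0.000000, 0.200000) = -0.050800
  k2 = f(0.235000, 0.188062) = 0.190084
  u ← 0.200000 + 0.47·0.190084 = 0.289339
u(0.47) ≈ 0.2893

0.2893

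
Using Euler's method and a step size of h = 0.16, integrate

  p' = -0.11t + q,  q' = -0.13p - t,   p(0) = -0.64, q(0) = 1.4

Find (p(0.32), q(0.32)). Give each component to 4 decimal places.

-0.1927, 1.3964

Euler on (p,q): p_{n+1} = p_n + h·p', q_{n+1} = q_n + h·q'.
0.000000: (-0.640000, 1.400000); f=(1.400000, 0.083200) → (-0.416000, 1.413312)
0.160000: (-0.416000, 1.413312); f=(1.395712, -0.105920) → (-0.192686, 1.396365)
(p(0.32), q(0.32)) ≈ (-0.1927, 1.3964)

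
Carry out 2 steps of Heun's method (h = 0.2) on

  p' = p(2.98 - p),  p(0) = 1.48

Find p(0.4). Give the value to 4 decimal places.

Heun: k1 = f(s_n, p_n); k2 = f(s_n + h, p_n + h·k1); p_{n+1} = p_n + (h/2)·(k1 + k2).
s=0.000000, p=1.480000:
  k1 = f(0.000000, 1.480000) = 2.220000
  k2 = f(0.200000, 1.924000) = 2.031744
  p ← 1.480000 + (0.2/2)·(2.220000 + 2.031744) = 1.905174
s=0.200000, p=1.905174:
  k1 = f(0.200000, 1.905174) = 2.047730
  k2 = f(0.400000, 2.314720) = 1.539936
  p ← 1.905174 + (0.2/2)·(2.047730 + 1.539936) = 2.263941
p(0.4) ≈ 2.2639

2.2639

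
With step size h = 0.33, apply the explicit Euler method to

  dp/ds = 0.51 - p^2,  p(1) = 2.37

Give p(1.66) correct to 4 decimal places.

Euler: p_{n+1} = p_n + h·f(s_n, p_n).
s=1.000000, p=2.370000: f=-5.106900 → p ← 2.370000 + 0.33·(-5.106900) = 0.684723
s=1.330000, p=0.684723: f=0.041154 → p ← 0.684723 + 0.33·0.041154 = 0.698304
p(1.66) ≈ 0.6983

0.6983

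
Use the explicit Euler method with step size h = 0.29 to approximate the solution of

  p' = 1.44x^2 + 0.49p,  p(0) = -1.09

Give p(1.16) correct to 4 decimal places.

Euler: p_{n+1} = p_n + h·f(x_n, p_n).
x=0.000000, p=-1.090000: f=-0.534100 → p ← -1.090000 + 0.29·(-0.534100) = -1.244889
x=0.290000, p=-1.244889: f=-0.488892 → p ← -1.244889 + 0.29·(-0.488892) = -1.386668
x=0.580000, p=-1.386668: f=-0.195051 → p ← -1.386668 + 0.29·(-0.195051) = -1.443232
x=0.870000, p=-1.443232: f=0.382752 → p ← -1.443232 + 0.29·0.382752 = -1.332234
p(1.16) ≈ -1.3322

-1.3322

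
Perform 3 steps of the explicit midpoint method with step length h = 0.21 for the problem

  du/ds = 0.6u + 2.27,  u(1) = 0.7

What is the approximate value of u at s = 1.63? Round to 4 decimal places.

2.7535

Midpoint: k1 = f(s_n, u_n); k2 = f(s_n + h/2, u_n + (h/2)·k1); u_{n+1} = u_n + h·k2.
s=1.000000, u=0.700000:
  k1 = f(1.000000, 0.700000) = 2.690000
  k2 = f(1.105000, 0.982450) = 2.859470
  u ← 0.700000 + 0.21·2.859470 = 1.300489
s=1.210000, u=1.300489:
  k1 = f(1.210000, 1.300489) = 3.050293
  k2 = f(1.315000, 1.620769) = 3.242462
  u ← 1.300489 + 0.21·3.242462 = 1.981406
s=1.420000, u=1.981406:
  k1 = f(1.420000, 1.981406) = 3.458843
  k2 = f(1.525000, 2.344584) = 3.676751
  u ← 1.981406 + 0.21·3.676751 = 2.753523
u(1.63) ≈ 2.7535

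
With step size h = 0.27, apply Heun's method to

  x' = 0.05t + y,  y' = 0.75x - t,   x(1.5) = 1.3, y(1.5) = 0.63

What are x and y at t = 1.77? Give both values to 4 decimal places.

Heun on (x,y): k1 = f(t_n, state_n); k2 = f(t_n + h, state_n + h·k1); state_{n+1} = state_n + (h/2)·(k1 + k2).
1.500000: (1.300000, 0.630000)
  k1 = (0.705000, -0.525000)
  predictor → (1.490350, 0.488250)
  k2 = (0.576750, -0.652238)
  → (1.473036, 0.471073)
(x(1.77), y(1.77)) ≈ (1.4730, 0.4711)

1.4730, 0.4711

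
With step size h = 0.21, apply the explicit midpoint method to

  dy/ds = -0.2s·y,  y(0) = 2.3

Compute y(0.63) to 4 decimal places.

2.2103

Midpoint: k1 = f(s_n, y_n); k2 = f(s_n + h/2, y_n + (h/2)·k1); y_{n+1} = y_n + h·k2.
s=0.000000, y=2.300000:
  k1 = f(0.000000, 2.300000) = 0.000000
  k2 = f(0.105000, 2.300000) = -0.048300
  y ← 2.300000 + 0.21·(-0.048300) = 2.289857
s=0.210000, y=2.289857:
  k1 = f(0.210000, 2.289857) = -0.096174
  k2 = f(0.315000, 2.279759) = -0.143625
  y ← 2.289857 + 0.21·(-0.143625) = 2.259696
s=0.420000, y=2.259696:
  k1 = f(0.420000, 2.259696) = -0.189814
  k2 = f(0.525000, 2.239765) = -0.235175
  y ← 2.259696 + 0.21·(-0.235175) = 2.210309
y(0.63) ≈ 2.2103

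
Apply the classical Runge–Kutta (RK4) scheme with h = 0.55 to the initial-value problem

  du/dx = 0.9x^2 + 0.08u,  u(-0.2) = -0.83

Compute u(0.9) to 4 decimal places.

-0.6810

RK4: k1 = f(x_n, u_n); k2 = f(x_n + h/2, u_n + (h/2)·k1); k3 = f(x_n + h/2, u_n + (h/2)·k2); k4 = f(x_n + h, u_n + h·k3); u_{n+1} = u_n + (h/6)·(k1 + 2k2 + 2k3 + k4).
x=-0.200000, u=-0.830000:
  k1 = f(-0.200000, -0.830000) = -0.030400
  k2 = f(0.075000, -0.838360) = -0.062006
  k3 = f(0.075000, -0.847052) = -0.062702
  k4 = f(0.350000, -0.864486) = 0.041091
  u ← -0.830000 + (0.55/6)·(k1 + 2k2 + 2k3 + k4) = -0.851883
x=0.350000, u=-0.851883:
  k1 = f(0.350000, -0.851883) = 0.042099
  k2 = f(0.625000, -0.840306) = 0.284338
  k3 = f(0.625000, -0.773690) = 0.289667
  k4 = f(0.900000, -0.692566) = 0.673595
  u ← -0.851883 + (0.55/6)·(k1 + 2k2 + 2k3 + k4) = -0.681044
u(0.9) ≈ -0.6810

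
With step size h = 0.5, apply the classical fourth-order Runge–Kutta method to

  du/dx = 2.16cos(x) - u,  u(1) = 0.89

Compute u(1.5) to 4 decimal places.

RK4: k1 = f(x_n, u_n); k2 = f(x_n + h/2, u_n + (h/2)·k1); k3 = f(x_n + h/2, u_n + (h/2)·k2); k4 = f(x_n + h, u_n + h·k3); u_{n+1} = u_n + (h/6)·(k1 + 2k2 + 2k3 + k4).
x=1.000000, u=0.890000:
  k1 = f(1.000000, 0.890000) = 0.277053
  k2 = f(1.250000, 0.959263) = -0.278167
  k3 = f(1.250000, 0.820458) = -0.139362
  k4 = f(1.500000, 0.820319) = -0.667527
  u ← 0.890000 + (0.5/6)·(k1 + 2k2 + 2k3 + k4) = 0.787872
u(1.5) ≈ 0.7879

0.7879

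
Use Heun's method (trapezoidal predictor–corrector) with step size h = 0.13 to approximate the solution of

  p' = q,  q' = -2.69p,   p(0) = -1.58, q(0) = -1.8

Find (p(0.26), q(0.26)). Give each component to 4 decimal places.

Heun on (p,q): k1 = f(x_n, state_n); k2 = f(x_n + h, state_n + h·k1); state_{n+1} = state_n + (h/2)·(k1 + k2).
0.000000: (-1.580000, -1.800000)
  k1 = (-1.800000, 4.250200)
  predictor → (-1.814000, -1.247474)
  k2 = (-1.247474, 4.879660)
  → (-1.778086, -1.206559)
0.130000: (-1.778086, -1.206559)
  k1 = (-1.206559, 4.783051)
  predictor → (-1.934938, -0.584762)
  k2 = (-0.584762, 5.204985)
  → (-1.894522, -0.557337)
(p(0.26), q(0.26)) ≈ (-1.8945, -0.5573)

-1.8945, -0.5573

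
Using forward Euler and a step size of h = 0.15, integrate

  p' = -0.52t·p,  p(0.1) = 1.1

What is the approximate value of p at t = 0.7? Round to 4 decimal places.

Euler: p_{n+1} = p_n + h·f(t_n, p_n).
t=0.100000, p=1.100000: f=-0.057200 → p ← 1.100000 + 0.15·(-0.057200) = 1.091420
t=0.250000, p=1.091420: f=-0.141885 → p ← 1.091420 + 0.15·(-0.141885) = 1.070137
t=0.400000, p=1.070137: f=-0.222589 → p ← 1.070137 + 0.15·(-0.222589) = 1.036749
t=0.550000, p=1.036749: f=-0.296510 → p ← 1.036749 + 0.15·(-0.296510) = 0.992272
p(0.7) ≈ 0.9923

0.9923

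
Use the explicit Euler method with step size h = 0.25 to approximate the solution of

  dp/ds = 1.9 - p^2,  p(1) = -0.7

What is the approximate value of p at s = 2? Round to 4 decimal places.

Euler: p_{n+1} = p_n + h·f(s_n, p_n).
s=1.000000, p=-0.700000: f=1.410000 → p ← -0.700000 + 0.25·1.410000 = -0.347500
s=1.250000, p=-0.347500: f=1.779244 → p ← -0.347500 + 0.25·1.779244 = 0.097311
s=1.500000, p=0.097311: f=1.890531 → p ← 0.097311 + 0.25·1.890531 = 0.569944
s=1.750000, p=0.569944: f=1.575164 → p ← 0.569944 + 0.25·1.575164 = 0.963735
p(2) ≈ 0.9637

0.9637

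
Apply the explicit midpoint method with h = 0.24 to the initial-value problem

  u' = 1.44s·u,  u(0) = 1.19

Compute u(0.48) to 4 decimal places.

Midpoint: k1 = f(s_n, u_n); k2 = f(s_n + h/2, u_n + (h/2)·k1); u_{n+1} = u_n + h·k2.
s=0.000000, u=1.190000:
  k1 = f(0.000000, 1.190000) = 0.000000
  k2 = f(0.120000, 1.190000) = 0.205632
  u ← 1.190000 + 0.24·0.205632 = 1.239352
s=0.240000, u=1.239352:
  k1 = f(0.240000, 1.239352) = 0.428320
  k2 = f(0.360000, 1.290750) = 0.669125
  u ← 1.239352 + 0.24·0.669125 = 1.399942
u(0.48) ≈ 1.3999

1.3999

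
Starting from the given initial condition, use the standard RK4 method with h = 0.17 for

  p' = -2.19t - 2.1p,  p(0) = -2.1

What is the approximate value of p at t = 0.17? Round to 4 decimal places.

-1.4978

RK4: k1 = f(t_n, p_n); k2 = f(t_n + h/2, p_n + (h/2)·k1); k3 = f(t_n + h/2, p_n + (h/2)·k2); k4 = f(t_n + h, p_n + h·k3); p_{n+1} = p_n + (h/6)·(k1 + 2k2 + 2k3 + k4).
t=0.000000, p=-2.100000:
  k1 = f(0.000000, -2.100000) = 4.410000
  k2 = f(0.085000, -1.725150) = 3.436665
  k3 = f(0.085000, -1.807883) = 3.610405
  k4 = f(0.170000, -1.486231) = 2.748785
  p ← -2.100000 + (0.17/6)·(k1 + 2k2 + 2k3 + k4) = -1.497834
p(0.17) ≈ -1.4978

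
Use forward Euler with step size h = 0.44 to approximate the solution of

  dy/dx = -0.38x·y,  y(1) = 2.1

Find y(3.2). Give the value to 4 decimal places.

Euler: y_{n+1} = y_n + h·f(x_n, y_n).
x=1.000000, y=2.100000: f=-0.798000 → y ← 2.100000 + 0.44·(-0.798000) = 1.748880
x=1.440000, y=1.748880: f=-0.956987 → y ← 1.748880 + 0.44·(-0.956987) = 1.327806
x=1.880000, y=1.327806: f=-0.948584 → y ← 1.327806 + 0.44·(-0.948584) = 0.910429
x=2.320000, y=0.910429: f=-0.802634 → y ← 0.910429 + 0.44·(-0.802634) = 0.557270
x=2.760000, y=0.557270: f=-0.584464 → y ← 0.557270 + 0.44·(-0.584464) = 0.300105
y(3.2) ≈ 0.3001

0.3001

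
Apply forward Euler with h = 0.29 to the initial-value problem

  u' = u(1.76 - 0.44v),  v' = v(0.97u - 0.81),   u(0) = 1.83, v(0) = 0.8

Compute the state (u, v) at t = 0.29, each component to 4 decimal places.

2.5772, 1.0239

Euler on (u,v): u_{n+1} = u_n + h·u', v_{n+1} = v_n + h·v'.
0.000000: (1.830000, 0.800000); f=(2.576640, 0.772080) → (2.577226, 1.023903)
(u(0.29), v(0.29)) ≈ (2.5772, 1.0239)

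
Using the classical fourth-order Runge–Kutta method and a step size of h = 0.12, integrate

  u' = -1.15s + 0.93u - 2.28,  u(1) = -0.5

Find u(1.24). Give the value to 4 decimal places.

RK4: k1 = f(s_n, u_n); k2 = f(s_n + h/2, u_n + (h/2)·k1); k3 = f(s_n + h/2, u_n + (h/2)·k2); k4 = f(s_n + h, u_n + h·k3); u_{n+1} = u_n + (h/6)·(k1 + 2k2 + 2k3 + k4).
s=1.000000, u=-0.500000:
  k1 = f(1.000000, -0.500000) = -3.895000
  k2 = f(1.060000, -0.733700) = -4.181341
  k3 = f(1.060000, -0.750880) = -4.197319
  k4 = f(1.120000, -1.003678) = -4.501421
  u ← -0.500000 + (0.12/6)·(k1 + 2k2 + 2k3 + k4) = -1.003075
s=1.120000, u=-1.003075:
  k1 = f(1.120000, -1.003075) = -4.500860
  k2 = f(1.180000, -1.273126) = -4.821008
  k3 = f(1.180000, -1.292335) = -4.838872
  k4 = f(1.240000, -1.583739) = -5.178878
  u ← -1.003075 + (0.12/6)·(k1 + 2k2 + 2k3 + k4) = -1.583065
u(1.24) ≈ -1.5831

-1.5831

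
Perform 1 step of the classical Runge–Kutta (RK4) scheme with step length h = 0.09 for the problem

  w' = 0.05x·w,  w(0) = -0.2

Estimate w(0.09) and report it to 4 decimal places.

RK4: k1 = f(x_n, w_n); k2 = f(x_n + h/2, w_n + (h/2)·k1); k3 = f(x_n + h/2, w_n + (h/2)·k2); k4 = f(x_n + h, w_n + h·k3); w_{n+1} = w_n + (h/6)·(k1 + 2k2 + 2k3 + k4).
x=0.000000, w=-0.200000:
  k1 = f(0.000000, -0.200000) = 0.000000
  k2 = f(0.045000, -0.200000) = -0.000450
  k3 = f(0.045000, -0.200020) = -0.000450
  k4 = f(0.090000, -0.200041) = -0.000900
  w ← -0.200000 + (0.09/6)·(k1 + 2k2 + 2k3 + k4) = -0.200041
w(0.09) ≈ -0.2000

-0.2000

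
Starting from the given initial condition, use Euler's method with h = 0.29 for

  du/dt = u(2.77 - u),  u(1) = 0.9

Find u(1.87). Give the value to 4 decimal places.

2.4099

Euler: u_{n+1} = u_n + h·f(t_n, u_n).
t=1.000000, u=0.900000: f=1.683000 → u ← 0.900000 + 0.29·1.683000 = 1.388070
t=1.290000, u=1.388070: f=1.918216 → u ← 1.388070 + 0.29·1.918216 = 1.944353
t=1.580000, u=1.944353: f=1.605350 → u ← 1.944353 + 0.29·1.605350 = 2.409904
u(1.87) ≈ 2.4099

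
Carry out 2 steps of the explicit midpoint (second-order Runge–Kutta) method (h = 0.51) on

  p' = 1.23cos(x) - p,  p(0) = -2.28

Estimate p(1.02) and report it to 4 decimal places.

-0.2865

Midpoint: k1 = f(x_n, p_n); k2 = f(x_n + h/2, p_n + (h/2)·k1); p_{n+1} = p_n + h·k2.
x=0.000000, p=-2.280000:
  k1 = f(0.000000, -2.280000) = 3.510000
  k2 = f(0.255000, -1.384950) = 2.575176
  p ← -2.280000 + 0.51·2.575176 = -0.966660
x=0.510000, p=-0.966660:
  k1 = f(0.510000, -0.966660) = 2.040136
  k2 = f(0.765000, -0.446426) = 1.333726
  p ← -0.966660 + 0.51·1.333726 = -0.286460
p(1.02) ≈ -0.2865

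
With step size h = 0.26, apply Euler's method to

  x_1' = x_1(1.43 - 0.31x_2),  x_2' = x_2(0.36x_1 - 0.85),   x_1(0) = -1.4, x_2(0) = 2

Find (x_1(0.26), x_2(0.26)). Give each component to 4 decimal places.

Euler on (x_1,x_2): x_1_{n+1} = x_1_n + h·x_1', x_2_{n+1} = x_2_n + h·x_2'.
0.000000: (-1.400000, 2.000000); f=(-1.134000, -2.708000) → (-1.694840, 1.295920)
(x_1(0.26), x_2(0.26)) ≈ (-1.6948, 1.2959)

-1.6948, 1.2959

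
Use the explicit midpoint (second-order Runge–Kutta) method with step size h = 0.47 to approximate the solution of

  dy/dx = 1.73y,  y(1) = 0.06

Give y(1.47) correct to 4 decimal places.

Midpoint: k1 = f(x_n, y_n); k2 = f(x_n + h/2, y_n + (h/2)·k1); y_{n+1} = y_n + h·k2.
x=1.000000, y=0.060000:
  k1 = f(1.000000, 0.060000) = 0.103800
  k2 = f(1.235000, 0.084393) = 0.146000
  y ← 0.060000 + 0.47·0.146000 = 0.128620
y(1.47) ≈ 0.1286

0.1286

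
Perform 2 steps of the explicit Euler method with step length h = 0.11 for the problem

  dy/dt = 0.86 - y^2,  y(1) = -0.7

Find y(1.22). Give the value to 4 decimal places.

-0.6125

Euler: y_{n+1} = y_n + h·f(t_n, y_n).
t=1.000000, y=-0.700000: f=0.370000 → y ← -0.700000 + 0.11·0.370000 = -0.659300
t=1.110000, y=-0.659300: f=0.425324 → y ← -0.659300 + 0.11·0.425324 = -0.612514
y(1.22) ≈ -0.6125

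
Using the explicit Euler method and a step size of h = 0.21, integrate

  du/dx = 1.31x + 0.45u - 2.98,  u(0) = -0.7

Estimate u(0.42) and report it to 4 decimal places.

Euler: u_{n+1} = u_n + h·f(x_n, u_n).
x=0.000000, u=-0.700000: f=-3.295000 → u ← -0.700000 + 0.21·(-3.295000) = -1.391950
x=0.210000, u=-1.391950: f=-3.331278 → u ← -1.391950 + 0.21·(-3.331278) = -2.091518
u(0.42) ≈ -2.0915

-2.0915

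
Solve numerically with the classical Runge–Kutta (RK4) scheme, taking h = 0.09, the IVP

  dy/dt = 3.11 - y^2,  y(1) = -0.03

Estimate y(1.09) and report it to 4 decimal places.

0.2482

RK4: k1 = f(t_n, y_n); k2 = f(t_n + h/2, y_n + (h/2)·k1); k3 = f(t_n + h/2, y_n + (h/2)·k2); k4 = f(t_n + h, y_n + h·k3); y_{n+1} = y_n + (h/6)·(k1 + 2k2 + 2k3 + k4).
t=1.000000, y=-0.030000:
  k1 = f(1.000000, -0.030000) = 3.109100
  k2 = f(1.045000, 0.109909) = 3.097920
  k3 = f(1.045000, 0.109406) = 3.098030
  k4 = f(1.090000, 0.248823) = 3.048087
  y ← -0.030000 + (0.09/6)·(k1 + 2k2 + 2k3 + k4) = 0.248236
y(1.09) ≈ 0.2482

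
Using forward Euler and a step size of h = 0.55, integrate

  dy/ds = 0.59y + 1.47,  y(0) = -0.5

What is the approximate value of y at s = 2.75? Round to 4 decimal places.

Euler: y_{n+1} = y_n + h·f(s_n, y_n).
s=0.000000, y=-0.500000: f=1.175000 → y ← -0.500000 + 0.55·1.175000 = 0.146250
s=0.550000, y=0.146250: f=1.556288 → y ← 0.146250 + 0.55·1.556288 = 1.002208
s=1.100000, y=1.002208: f=2.061303 → y ← 1.002208 + 0.55·2.061303 = 2.135925
s=1.650000, y=2.135925: f=2.730196 → y ← 2.135925 + 0.55·2.730196 = 3.637532
s=2.200000, y=3.637532: f=3.616144 → y ← 3.637532 + 0.55·3.616144 = 5.626411
y(2.75) ≈ 5.6264

5.6264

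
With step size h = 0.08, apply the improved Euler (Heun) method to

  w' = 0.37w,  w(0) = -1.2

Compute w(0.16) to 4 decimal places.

-1.2732

Heun: k1 = f(x_n, w_n); k2 = f(x_n + h, w_n + h·k1); w_{n+1} = w_n + (h/2)·(k1 + k2).
x=0.000000, w=-1.200000:
  k1 = f(0.000000, -1.200000) = -0.444000
  k2 = f(0.080000, -1.235520) = -0.457142
  w ← -1.200000 + (0.08/2)·(-0.444000 + (-0.457142)) = -1.236046
x=0.080000, w=-1.236046:
  k1 = f(0.080000, -1.236046) = -0.457337
  k2 = f(0.160000, -1.272633) = -0.470874
  w ← -1.236046 + (0.08/2)·(-0.457337 + (-0.470874)) = -1.273174
w(0.16) ≈ -1.2732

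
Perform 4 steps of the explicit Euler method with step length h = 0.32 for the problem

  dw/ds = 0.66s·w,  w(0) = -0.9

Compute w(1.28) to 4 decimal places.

Euler: w_{n+1} = w_n + h·f(s_n, w_n).
s=0.000000, w=-0.900000: f=0.000000 → w ← -0.900000 + 0.32·0.000000 = -0.900000
s=0.320000, w=-0.900000: f=-0.190080 → w ← -0.900000 + 0.32·(-0.190080) = -0.960826
s=0.640000, w=-0.960826: f=-0.405853 → w ← -0.960826 + 0.32·(-0.405853) = -1.090698
s=0.960000, w=-1.090698: f=-0.691067 → w ← -1.090698 + 0.32·(-0.691067) = -1.311840
w(1.28) ≈ -1.3118

-1.3118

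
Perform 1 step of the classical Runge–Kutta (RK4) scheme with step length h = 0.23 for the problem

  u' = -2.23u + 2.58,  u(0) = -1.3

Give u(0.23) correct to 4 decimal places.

-0.3148

RK4: k1 = f(x_n, u_n); k2 = f(x_n + h/2, u_n + (h/2)·k1); k3 = f(x_n + h/2, u_n + (h/2)·k2); k4 = f(x_n + h, u_n + h·k3); u_{n+1} = u_n + (h/6)·(k1 + 2k2 + 2k3 + k4).
x=0.000000, u=-1.300000:
  k1 = f(0.000000, -1.300000) = 5.479000
  k2 = f(0.115000, -0.669915) = 4.073910
  k3 = f(0.115000, -0.831500) = 4.434246
  k4 = f(0.230000, -0.280123) = 3.204675
  u ← -1.300000 + (0.23/6)·(k1 + 2k2 + 2k3 + k4) = -0.314834
u(0.23) ≈ -0.3148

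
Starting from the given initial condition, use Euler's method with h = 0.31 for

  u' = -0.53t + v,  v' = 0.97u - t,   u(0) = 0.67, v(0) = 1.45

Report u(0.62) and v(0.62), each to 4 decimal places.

1.5805, 1.8920

Euler on (u,v): u_{n+1} = u_n + h·u', v_{n+1} = v_n + h·v'.
0.000000: (0.670000, 1.450000); f=(1.450000, 0.649900) → (1.119500, 1.651469)
0.310000: (1.119500, 1.651469); f=(1.487169, 0.775915) → (1.580522, 1.892003)
(u(0.62), v(0.62)) ≈ (1.5805, 1.8920)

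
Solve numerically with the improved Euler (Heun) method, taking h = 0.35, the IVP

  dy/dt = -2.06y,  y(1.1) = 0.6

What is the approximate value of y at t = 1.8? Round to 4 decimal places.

0.1743

Heun: k1 = f(t_n, y_n); k2 = f(t_n + h, y_n + h·k1); y_{n+1} = y_n + (h/2)·(k1 + k2).
t=1.100000, y=0.600000:
  k1 = f(1.100000, 0.600000) = -1.236000
  k2 = f(1.450000, 0.167400) = -0.344844
  y ← 0.600000 + (0.35/2)·(-1.236000 + (-0.344844)) = 0.323352
t=1.450000, y=0.323352:
  k1 = f(1.450000, 0.323352) = -0.666106
  k2 = f(1.800000, 0.090215) = -0.185844
  y ← 0.323352 + (0.35/2)·(-0.666106 + (-0.185844)) = 0.174261
y(1.8) ≈ 0.1743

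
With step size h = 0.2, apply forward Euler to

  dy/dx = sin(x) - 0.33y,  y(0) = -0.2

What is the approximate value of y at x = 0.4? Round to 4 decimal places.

Euler: y_{n+1} = y_n + h·f(x_n, y_n).
x=0.000000, y=-0.200000: f=0.066000 → y ← -0.200000 + 0.2·0.066000 = -0.186800
x=0.200000, y=-0.186800: f=0.260313 → y ← -0.186800 + 0.2·0.260313 = -0.134737
y(0.4) ≈ -0.1347

-0.1347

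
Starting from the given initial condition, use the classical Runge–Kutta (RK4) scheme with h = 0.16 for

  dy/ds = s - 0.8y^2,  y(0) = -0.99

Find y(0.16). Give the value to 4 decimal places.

-1.1196

RK4: k1 = f(s_n, y_n); k2 = f(s_n + h/2, y_n + (h/2)·k1); k3 = f(s_n + h/2, y_n + (h/2)·k2); k4 = f(s_n + h, y_n + h·k3); y_{n+1} = y_n + (h/6)·(k1 + 2k2 + 2k3 + k4).
s=0.000000, y=-0.990000:
  k1 = f(0.000000, -0.990000) = -0.784080
  k2 = f(0.080000, -1.052726) = -0.806586
  k3 = f(0.080000, -1.054527) = -0.809622
  k4 = f(0.160000, -1.119539) = -0.842695
  y ← -0.990000 + (0.16/6)·(k1 + 2k2 + 2k3 + k4) = -1.119578
y(0.16) ≈ -1.1196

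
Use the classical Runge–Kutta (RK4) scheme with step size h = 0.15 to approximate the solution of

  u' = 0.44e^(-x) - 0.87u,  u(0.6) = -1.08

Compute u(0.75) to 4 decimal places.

-0.9164

RK4: k1 = f(x_n, u_n); k2 = f(x_n + h/2, u_n + (h/2)·k1); k3 = f(x_n + h/2, u_n + (h/2)·k2); k4 = f(x_n + h, u_n + h·k3); u_{n+1} = u_n + (h/6)·(k1 + 2k2 + 2k3 + k4).
x=0.600000, u=-1.080000:
  k1 = f(0.600000, -1.080000) = 1.181077
  k2 = f(0.675000, -0.991419) = 1.086564
  k3 = f(0.675000, -0.998508) = 1.092731
  k4 = f(0.750000, -0.916090) = 1.004840
  u ← -1.080000 + (0.15/6)·(k1 + 2k2 + 2k3 + k4) = -0.916387
u(0.75) ≈ -0.9164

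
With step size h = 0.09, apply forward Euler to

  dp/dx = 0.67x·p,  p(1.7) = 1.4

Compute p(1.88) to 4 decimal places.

Euler: p_{n+1} = p_n + h·f(x_n, p_n).
x=1.700000, p=1.400000: f=1.594600 → p ← 1.400000 + 0.09·1.594600 = 1.543514
x=1.790000, p=1.543514: f=1.851136 → p ← 1.543514 + 0.09·1.851136 = 1.710116
p(1.88) ≈ 1.7101

1.7101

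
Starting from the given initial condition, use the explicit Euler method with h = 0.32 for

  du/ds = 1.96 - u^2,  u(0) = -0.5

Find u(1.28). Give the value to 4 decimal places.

Euler: u_{n+1} = u_n + h·f(s_n, u_n).
s=0.000000, u=-0.500000: f=1.710000 → u ← -0.500000 + 0.32·1.710000 = 0.047200
s=0.320000, u=0.047200: f=1.957772 → u ← 0.047200 + 0.32·1.957772 = 0.673687
s=0.640000, u=0.673687: f=1.506146 → u ← 0.673687 + 0.32·1.506146 = 1.155654
s=0.960000, u=1.155654: f=0.624464 → u ← 1.155654 + 0.32·0.624464 = 1.355482
u(1.28) ≈ 1.3555

1.3555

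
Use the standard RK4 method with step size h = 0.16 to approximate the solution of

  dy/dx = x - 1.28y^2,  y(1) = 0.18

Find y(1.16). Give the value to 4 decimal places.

RK4: k1 = f(x_n, y_n); k2 = f(x_n + h/2, y_n + (h/2)·k1); k3 = f(x_n + h/2, y_n + (h/2)·k2); k4 = f(x_n + h, y_n + h·k3); y_{n+1} = y_n + (h/6)·(k1 + 2k2 + 2k3 + k4).
x=1.000000, y=0.180000:
  k1 = f(1.000000, 0.180000) = 0.958528
  k2 = f(1.080000, 0.256682) = 0.995666
  k3 = f(1.080000, 0.259653) = 0.993703
  k4 = f(1.160000, 0.338992) = 1.012908
  y ← 0.180000 + (0.16/6)·(k1 + 2k2 + 2k3 + k4) = 0.338671
y(1.16) ≈ 0.3387

0.3387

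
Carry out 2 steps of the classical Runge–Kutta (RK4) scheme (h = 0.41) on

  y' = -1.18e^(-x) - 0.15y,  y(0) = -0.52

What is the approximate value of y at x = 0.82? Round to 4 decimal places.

-1.0760

RK4: k1 = f(x_n, y_n); k2 = f(x_n + h/2, y_n + (h/2)·k1); k3 = f(x_n + h/2, y_n + (h/2)·k2); k4 = f(x_n + h, y_n + h·k3); y_{n+1} = y_n + (h/6)·(k1 + 2k2 + 2k3 + k4).
x=0.000000, y=-0.520000:
  k1 = f(0.000000, -0.520000) = -1.102000
  k2 = f(0.205000, -0.745910) = -0.849397
  k3 = f(0.205000, -0.694126) = -0.857165
  k4 = f(0.410000, -0.871438) = -0.652392
  y ← -0.520000 + (0.41/6)·(k1 + 2k2 + 2k3 + k4) = -0.873114
x=0.410000, y=-0.873114:
  k1 = f(0.410000, -0.873114) = -0.652140
  k2 = f(0.615000, -1.006802) = -0.486936
  k3 = f(0.615000, -0.972935) = -0.492016
  k4 = f(0.820000, -1.074840) = -0.358483
  y ← -0.873114 + (0.41/6)·(k1 + 2k2 + 2k3 + k4) = -1.075963
y(0.82) ≈ -1.0760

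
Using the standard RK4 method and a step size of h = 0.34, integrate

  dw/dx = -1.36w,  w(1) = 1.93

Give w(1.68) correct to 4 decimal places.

RK4: k1 = f(x_n, w_n); k2 = f(x_n + h/2, w_n + (h/2)·k1); k3 = f(x_n + h/2, w_n + (h/2)·k2); k4 = f(x_n + h, w_n + h·k3); w_{n+1} = w_n + (h/6)·(k1 + 2k2 + 2k3 + k4).
x=1.000000, w=1.930000:
  k1 = f(1.000000, 1.930000) = -2.624800
  k2 = f(1.170000, 1.483784) = -2.017946
  k3 = f(1.170000, 1.586949) = -2.158251
  k4 = f(1.340000, 1.196195) = -1.626825
  w ← 1.930000 + (0.34/6)·(k1 + 2k2 + 2k3 + k4) = 1.215772
x=1.340000, w=1.215772:
  k1 = f(1.340000, 1.215772) = -1.653450
  k2 = f(1.510000, 0.934686) = -1.271173
  k3 = f(1.510000, 0.999673) = -1.359555
  k4 = f(1.680000, 0.753523) = -1.024792
  w ← 1.215772 + (0.34/6)·(k1 + 2k2 + 2k3 + k4) = 0.765856
w(1.68) ≈ 0.7659

0.7659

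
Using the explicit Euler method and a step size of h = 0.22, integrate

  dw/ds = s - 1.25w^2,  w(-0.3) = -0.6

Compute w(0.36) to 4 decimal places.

-1.1576

Euler: w_{n+1} = w_n + h·f(s_n, w_n).
s=-0.300000, w=-0.600000: f=-0.750000 → w ← -0.600000 + 0.22·(-0.750000) = -0.765000
s=-0.080000, w=-0.765000: f=-0.811531 → w ← -0.765000 + 0.22·(-0.811531) = -0.943537
s=0.140000, w=-0.943537: f=-0.972827 → w ← -0.943537 + 0.22·(-0.972827) = -1.157559
w(0.36) ≈ -1.1576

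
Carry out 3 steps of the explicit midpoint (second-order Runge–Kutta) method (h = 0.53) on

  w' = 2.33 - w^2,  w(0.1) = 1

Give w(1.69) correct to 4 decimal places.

Midpoint: k1 = f(x_n, w_n); k2 = f(x_n + h/2, w_n + (h/2)·k1); w_{n+1} = w_n + h·k2.
x=0.100000, w=1.000000:
  k1 = f(0.100000, 1.000000) = 1.330000
  k2 = f(0.365000, 1.352450) = 0.500879
  w ← 1.000000 + 0.53·0.500879 = 1.265466
x=0.630000, w=1.265466:
  k1 = f(0.630000, 1.265466) = 0.728596
  k2 = f(0.895000, 1.458544) = 0.202650
  w ← 1.265466 + 0.53·0.202650 = 1.372870
x=1.160000, w=1.372870:
  k1 = f(1.160000, 1.372870) = 0.445227
  k2 = f(1.425000, 1.490855) = 0.107350
  w ← 1.372870 + 0.53·0.107350 = 1.429766
w(1.69) ≈ 1.4298

1.4298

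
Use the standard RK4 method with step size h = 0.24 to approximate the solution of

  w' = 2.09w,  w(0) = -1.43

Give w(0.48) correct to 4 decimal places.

-3.8982

RK4: k1 = f(x_n, w_n); k2 = f(x_n + h/2, w_n + (h/2)·k1); k3 = f(x_n + h/2, w_n + (h/2)·k2); k4 = f(x_n + h, w_n + h·k3); w_{n+1} = w_n + (h/6)·(k1 + 2k2 + 2k3 + k4).
x=0.000000, w=-1.430000:
  k1 = f(0.000000, -1.430000) = -2.988700
  k2 = f(0.120000, -1.788644) = -3.738266
  k3 = f(0.120000, -1.878592) = -3.926257
  k4 = f(0.240000, -2.372302) = -4.958111
  w ← -1.430000 + (0.24/6)·(k1 + 2k2 + 2k3 + k4) = -2.361034
x=0.240000, w=-2.361034:
  k1 = f(0.240000, -2.361034) = -4.934562
  k2 = f(0.360000, -2.953182) = -6.172150
  k3 = f(0.360000, -3.101692) = -6.482537
  k4 = f(0.480000, -3.916843) = -8.186202
  w ← -2.361034 + (0.24/6)·(k1 + 2k2 + 2k3 + k4) = -3.898240
w(0.48) ≈ -3.8982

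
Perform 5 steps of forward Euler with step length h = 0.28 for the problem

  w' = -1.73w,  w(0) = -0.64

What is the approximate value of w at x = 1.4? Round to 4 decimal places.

-0.0233

Euler: w_{n+1} = w_n + h·f(x_n, w_n).
x=0.000000, w=-0.640000: f=1.107200 → w ← -0.640000 + 0.28·1.107200 = -0.329984
x=0.280000, w=-0.329984: f=0.570872 → w ← -0.329984 + 0.28·0.570872 = -0.170140
x=0.560000, w=-0.170140: f=0.294342 → w ← -0.170140 + 0.28·0.294342 = -0.087724
x=0.840000, w=-0.087724: f=0.151763 → w ← -0.087724 + 0.28·0.151763 = -0.045231
x=1.120000, w=-0.045231: f=0.078249 → w ← -0.045231 + 0.28·0.078249 = -0.023321
w(1.4) ≈ -0.0233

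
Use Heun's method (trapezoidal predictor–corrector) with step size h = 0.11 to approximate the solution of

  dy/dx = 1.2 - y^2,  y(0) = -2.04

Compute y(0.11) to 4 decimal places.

Heun: k1 = f(x_n, y_n); k2 = f(x_n + h, y_n + h·k1); y_{n+1} = y_n + (h/2)·(k1 + k2).
x=0.000000, y=-2.040000:
  k1 = f(0.000000, -2.040000) = -2.961600
  k2 = f(0.110000, -2.365776) = -4.396896
  y ← -2.040000 + (0.11/2)·(-2.961600 + (-4.396896)) = -2.444717
y(0.11) ≈ -2.4447

-2.4447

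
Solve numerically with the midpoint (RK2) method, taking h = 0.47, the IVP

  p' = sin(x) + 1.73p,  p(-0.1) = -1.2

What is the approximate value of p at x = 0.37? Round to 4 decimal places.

Midpoint: k1 = f(x_n, p_n); k2 = f(x_n + h/2, p_n + (h/2)·k1); p_{n+1} = p_n + h·k2.
x=-0.100000, p=-1.200000:
  k1 = f(-0.100000, -1.200000) = -2.175833
  k2 = f(0.135000, -1.711321) = -2.825995
  p ← -1.200000 + 0.47·(-2.825995) = -2.528218
p(0.37) ≈ -2.5282

-2.5282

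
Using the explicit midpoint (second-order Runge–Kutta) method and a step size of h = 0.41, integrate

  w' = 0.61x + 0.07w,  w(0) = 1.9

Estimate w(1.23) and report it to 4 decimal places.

2.5442

Midpoint: k1 = f(x_n, w_n); k2 = f(x_n + h/2, w_n + (h/2)·k1); w_{n+1} = w_n + h·k2.
x=0.000000, w=1.900000:
  k1 = f(0.000000, 1.900000) = 0.133000
  k2 = f(0.205000, 1.927265) = 0.259959
  w ← 1.900000 + 0.41·0.259959 = 2.006583
x=0.410000, w=2.006583:
  k1 = f(0.410000, 2.006583) = 0.390561
  k2 = f(0.615000, 2.086648) = 0.521215
  w ← 2.006583 + 0.41·0.521215 = 2.220281
x=0.820000, w=2.220281:
  k1 = f(0.820000, 2.220281) = 0.655620
  k2 = f(1.025000, 2.354683) = 0.790078
  w ← 2.220281 + 0.41·0.790078 = 2.544213
w(1.23) ≈ 2.5442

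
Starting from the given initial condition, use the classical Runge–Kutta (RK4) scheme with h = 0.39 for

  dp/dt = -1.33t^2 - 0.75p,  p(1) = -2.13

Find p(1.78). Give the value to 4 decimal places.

RK4: k1 = f(t_n, p_n); k2 = f(t_n + h/2, p_n + (h/2)·k1); k3 = f(t_n + h/2, p_n + (h/2)·k2); k4 = f(t_n + h, p_n + h·k3); p_{n+1} = p_n + (h/6)·(k1 + 2k2 + 2k3 + k4).
t=1.000000, p=-2.130000:
  k1 = f(1.000000, -2.130000) = 0.267500
  k2 = f(1.195000, -2.077837) = -0.340895
  k3 = f(1.195000, -2.196475) = -0.251917
  k4 = f(1.390000, -2.228248) = -0.898507
  p ← -2.130000 + (0.39/6)·(k1 + 2k2 + 2k3 + k4) = -2.248081
t=1.390000, p=-2.248081:
  k1 = f(1.390000, -2.248081) = -0.883632
  k2 = f(1.585000, -2.420389) = -1.525967
  k3 = f(1.585000, -2.545645) = -1.432026
  k4 = f(1.780000, -2.806571) = -2.109044
  p ← -2.248081 + (0.39/6)·(k1 + 2k2 + 2k3 + k4) = -2.827144
p(1.78) ≈ -2.8271

-2.8271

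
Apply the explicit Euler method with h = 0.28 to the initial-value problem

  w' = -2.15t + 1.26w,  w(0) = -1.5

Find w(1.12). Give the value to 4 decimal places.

Euler: w_{n+1} = w_n + h·f(t_n, w_n).
t=0.000000, w=-1.500000: f=-1.890000 → w ← -1.500000 + 0.28·(-1.890000) = -2.029200
t=0.280000, w=-2.029200: f=-3.158792 → w ← -2.029200 + 0.28·(-3.158792) = -2.913662
t=0.560000, w=-2.913662: f=-4.875214 → w ← -2.913662 + 0.28·(-4.875214) = -4.278722
t=0.840000, w=-4.278722: f=-7.197189 → w ← -4.278722 + 0.28·(-7.197189) = -6.293935
w(1.12) ≈ -6.2939

-6.2939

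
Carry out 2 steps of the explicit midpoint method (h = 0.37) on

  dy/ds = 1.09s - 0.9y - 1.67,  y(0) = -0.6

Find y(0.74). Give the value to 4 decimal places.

Midpoint: k1 = f(s_n, y_n); k2 = f(s_n + h/2, y_n + (h/2)·k1); y_{n+1} = y_n + h·k2.
s=0.000000, y=-0.600000:
  k1 = f(0.000000, -0.600000) = -1.130000
  k2 = f(0.185000, -0.809050) = -0.740205
  y ← -0.600000 + 0.37·(-0.740205) = -0.873876
s=0.370000, y=-0.873876:
  k1 = f(0.370000, -0.873876) = -0.480212
  k2 = f(0.555000, -0.962715) = -0.198606
  y ← -0.873876 + 0.37·(-0.198606) = -0.947360
y(0.74) ≈ -0.9474

-0.9474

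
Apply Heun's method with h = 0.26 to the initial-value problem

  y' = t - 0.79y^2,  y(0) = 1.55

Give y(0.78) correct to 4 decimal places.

Heun: k1 = f(t_n, y_n); k2 = f(t_n + h, y_n + h·k1); y_{n+1} = y_n + (h/2)·(k1 + k2).
t=0.000000, y=1.550000:
  k1 = f(0.000000, 1.550000) = -1.897975
  k2 = f(0.260000, 1.056526) = -0.621836
  y ← 1.550000 + (0.26/2)·(-1.897975 + (-0.621836)) = 1.222425
t=0.260000, y=1.222425:
  k1 = f(0.260000, 1.222425) = -0.920514
  k2 = f(0.520000, 0.983091) = -0.243509
  y ← 1.222425 + (0.26/2)·(-0.920514 + (-0.243509)) = 1.071101
t=0.520000, y=1.071101:
  k1 = f(0.520000, 1.071101) = -0.386334
  k2 = f(0.780000, 0.970655) = 0.035685
  y ← 1.071101 + (0.26/2)·(-0.386334 + 0.035685) = 1.025517
y(0.78) ≈ 1.0255

1.0255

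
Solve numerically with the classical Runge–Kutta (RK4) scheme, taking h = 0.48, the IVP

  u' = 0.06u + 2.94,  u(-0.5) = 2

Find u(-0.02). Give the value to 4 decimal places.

3.4902

RK4: k1 = f(x_n, u_n); k2 = f(x_n + h/2, u_n + (h/2)·k1); k3 = f(x_n + h/2, u_n + (h/2)·k2); k4 = f(x_n + h, u_n + h·k3); u_{n+1} = u_n + (h/6)·(k1 + 2k2 + 2k3 + k4).
x=-0.500000, u=2.000000:
  k1 = f(-0.500000, 2.000000) = 3.060000
  k2 = f(-0.260000, 2.734400) = 3.104064
  k3 = f(-0.260000, 2.744975) = 3.104699
  k4 = f(-0.020000, 3.490255) = 3.149415
  u ← 2.000000 + (0.48/6)·(k1 + 2k2 + 2k3 + k4) = 3.490155
u(-0.02) ≈ 3.4902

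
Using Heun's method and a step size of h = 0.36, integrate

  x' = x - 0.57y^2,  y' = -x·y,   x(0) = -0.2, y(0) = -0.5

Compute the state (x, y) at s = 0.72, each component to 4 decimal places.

-0.5790, -0.6435

Heun on (x,y): k1 = f(s_n, state_n); k2 = f(s_n + h, state_n + h·k1); state_{n+1} = state_n + (h/2)·(k1 + k2).
0.000000: (-0.200000, -0.500000)
  k1 = (-0.342500, -0.100000)
  predictor → (-0.323300, -0.536000)
  k2 = (-0.487059, -0.173289)
  → (-0.349321, -0.549192)
0.360000: (-0.349321, -0.549192)
  k1 = (-0.521239, -0.191844)
  predictor → (-0.536967, -0.618256)
  k2 = (-0.754844, -0.331983)
  → (-0.579016, -0.643481)
(x(0.72), y(0.72)) ≈ (-0.5790, -0.6435)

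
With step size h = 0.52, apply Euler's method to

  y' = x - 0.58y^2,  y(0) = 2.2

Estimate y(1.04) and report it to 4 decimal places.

Euler: y_{n+1} = y_n + h·f(x_n, y_n).
x=0.000000, y=2.200000: f=-2.807200 → y ← 2.200000 + 0.52·(-2.807200) = 0.740256
x=0.520000, y=0.740256: f=0.202172 → y ← 0.740256 + 0.52·0.202172 = 0.845386
y(1.04) ≈ 0.8454

0.8454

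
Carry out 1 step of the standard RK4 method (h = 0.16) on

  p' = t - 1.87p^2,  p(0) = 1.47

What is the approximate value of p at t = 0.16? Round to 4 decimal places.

RK4: k1 = f(t_n, p_n); k2 = f(t_n + h/2, p_n + (h/2)·k1); k3 = f(t_n + h/2, p_n + (h/2)·k2); k4 = f(t_n + h, p_n + h·k3); p_{n+1} = p_n + (h/6)·(k1 + 2k2 + 2k3 + k4).
t=0.000000, p=1.470000:
  k1 = f(0.000000, 1.470000) = -4.040883
  k2 = f(0.080000, 1.146729) = -2.379028
  k3 = f(0.080000, 1.279678) = -2.982266
  k4 = f(0.160000, 0.992838) = -1.683308
  p ← 1.470000 + (0.16/6)·(k1 + 2k2 + 2k3 + k4) = 1.031419
p(0.16) ≈ 1.0314

1.0314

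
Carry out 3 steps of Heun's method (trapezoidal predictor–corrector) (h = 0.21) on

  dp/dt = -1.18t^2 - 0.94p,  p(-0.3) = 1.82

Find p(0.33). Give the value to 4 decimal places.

0.9874

Heun: k1 = f(t_n, p_n); k2 = f(t_n + h, p_n + h·k1); p_{n+1} = p_n + (h/2)·(k1 + k2).
t=-0.300000, p=1.820000:
  k1 = f(-0.300000, 1.820000) = -1.817000
  k2 = f(-0.090000, 1.438430) = -1.361682
  p ← 1.820000 + (0.21/2)·(-1.817000 + (-1.361682)) = 1.486238
t=-0.090000, p=1.486238:
  k1 = f(-0.090000, 1.486238) = -1.406622
  k2 = f(0.120000, 1.190848) = -1.136389
  p ← 1.486238 + (0.21/2)·(-1.406622 + (-1.136389)) = 1.219222
t=0.120000, p=1.219222:
  k1 = f(0.120000, 1.219222) = -1.163061
  k2 = f(0.330000, 0.974979) = -1.044983
  p ← 1.219222 + (0.21/2)·(-1.163061 + (-1.044983)) = 0.987378
p(0.33) ≈ 0.9874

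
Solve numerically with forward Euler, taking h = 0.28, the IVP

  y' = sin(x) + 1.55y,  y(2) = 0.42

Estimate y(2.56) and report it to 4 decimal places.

Euler: y_{n+1} = y_n + h·f(x_n, y_n).
x=2.000000, y=0.420000: f=1.560297 → y ← 0.420000 + 0.28·1.560297 = 0.856883
x=2.280000, y=0.856883: f=2.087050 → y ← 0.856883 + 0.28·2.087050 = 1.441257
y(2.56) ≈ 1.4413

1.4413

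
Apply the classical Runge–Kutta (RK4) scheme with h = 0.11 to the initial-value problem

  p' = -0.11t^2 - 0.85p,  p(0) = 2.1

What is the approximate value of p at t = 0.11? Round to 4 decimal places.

1.9125

RK4: k1 = f(t_n, p_n); k2 = f(t_n + h/2, p_n + (h/2)·k1); k3 = f(t_n + h/2, p_n + (h/2)·k2); k4 = f(t_n + h, p_n + h·k3); p_{n+1} = p_n + (h/6)·(k1 + 2k2 + 2k3 + k4).
t=0.000000, p=2.100000:
  k1 = f(0.000000, 2.100000) = -1.785000
  k2 = f(0.055000, 2.001825) = -1.701884
  k3 = f(0.055000, 2.006396) = -1.705770
  k4 = f(0.110000, 1.912365) = -1.626842
  p ← 2.100000 + (0.11/6)·(k1 + 2k2 + 2k3 + k4) = 1.912502
p(0.11) ≈ 1.9125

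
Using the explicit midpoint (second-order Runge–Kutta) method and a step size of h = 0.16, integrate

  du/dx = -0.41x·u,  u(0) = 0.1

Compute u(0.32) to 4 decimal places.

0.0979

Midpoint: k1 = f(x_n, u_n); k2 = f(x_n + h/2, u_n + (h/2)·k1); u_{n+1} = u_n + h·k2.
x=0.000000, u=0.100000:
  k1 = f(0.000000, 0.100000) = 0.000000
  k2 = f(0.080000, 0.100000) = -0.003280
  u ← 0.100000 + 0.16·(-0.003280) = 0.099475
x=0.160000, u=0.099475:
  k1 = f(0.160000, 0.099475) = -0.006526
  k2 = f(0.240000, 0.098953) = -0.009737
  u ← 0.099475 + 0.16·(-0.009737) = 0.097917
u(0.32) ≈ 0.0979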